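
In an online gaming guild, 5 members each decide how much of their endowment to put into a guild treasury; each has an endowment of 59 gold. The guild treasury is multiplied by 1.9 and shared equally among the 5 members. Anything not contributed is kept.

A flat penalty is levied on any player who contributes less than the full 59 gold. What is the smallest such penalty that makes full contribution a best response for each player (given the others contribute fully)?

Given the others contribute fully, the best deviation is to contribute 0 (any partial contribution still incurs the fine and gives up units whose private return 0.3800 is below 1).
Deviating from 59 to 0 saves 59 gold but forfeits the deviator's share of the drop in the guild treasury: 1.9/5 × 59 = 22.42.
So the deviation gain is 59 − 22.42 = 36.58, and the fine must be at least 36.58 gold to wipe it out.

36.58 gold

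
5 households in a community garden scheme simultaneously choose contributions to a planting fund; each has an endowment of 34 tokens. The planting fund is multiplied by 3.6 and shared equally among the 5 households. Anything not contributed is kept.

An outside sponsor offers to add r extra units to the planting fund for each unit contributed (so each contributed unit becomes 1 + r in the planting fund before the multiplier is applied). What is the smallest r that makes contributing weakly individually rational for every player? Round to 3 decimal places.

With matching at rate r, one contributed unit becomes (1 + r) in the planting fund and returns 3.6 × (1 + r) / 5 to the contributor.
Setting this equal to 1: 1 + r = 5/3.6 = 1.3889.
So the minimum matching rate is r = 1.3889 − 1 = 0.389.

0.389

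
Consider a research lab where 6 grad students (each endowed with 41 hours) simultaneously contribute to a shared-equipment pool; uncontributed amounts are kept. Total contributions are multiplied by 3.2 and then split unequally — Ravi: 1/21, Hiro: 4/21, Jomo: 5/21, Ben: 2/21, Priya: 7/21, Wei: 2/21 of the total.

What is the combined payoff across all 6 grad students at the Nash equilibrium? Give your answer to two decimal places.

336.20 hours

Each unit j contributes comes back to j as 3.2 × (j's share), so j prefers to contribute only if that share exceeds 1/3.2 = 0.3125; otherwise keeping the unit dominates.
Priya alone (share 7/21) is above the threshold, contributing 41; the remaining 5 contribute 0. Total contributed: 41.
The shared-equipment pool pays out 3.2 × 41 = 131.20 in total (split across the unequal shares, but the aggregate is all that matters for the group sum).
The 5 free-riders keep 41 each, adding 205. Group total = 205 + 131.20 = 336.20.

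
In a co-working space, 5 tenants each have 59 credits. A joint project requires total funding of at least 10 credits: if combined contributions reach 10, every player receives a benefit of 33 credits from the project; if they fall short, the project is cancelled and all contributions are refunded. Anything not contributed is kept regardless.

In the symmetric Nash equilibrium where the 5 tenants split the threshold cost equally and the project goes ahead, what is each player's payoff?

90 credits

Equal share of the threshold: 10/5 = 2.
At this profile no one gains by cutting their contribution: any cut drops the total below 10, the project is cancelled, contributions are refunded, and the deviator ends with 59, which is less than 59 − 2 + 33 = 90. Contributing more than 2 just wastes the excess. So contributing exactly 2 is a best response.
Each player's payoff: 59 − 2 + 33 = 90.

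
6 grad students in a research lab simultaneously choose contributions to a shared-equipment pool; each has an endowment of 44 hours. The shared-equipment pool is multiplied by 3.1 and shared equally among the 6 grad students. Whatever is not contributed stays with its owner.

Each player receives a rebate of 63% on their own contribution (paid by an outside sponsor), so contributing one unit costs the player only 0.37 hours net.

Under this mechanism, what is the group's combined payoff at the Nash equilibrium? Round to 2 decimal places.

984.72 hours

The effective private return per unit is now (3.1/6) / 0.37 = 1.3964 > 1, so every player's dominant strategy flips to full contribution.
So the Nash equilibrium is full contribution by all 6; the group earns 6 × (44 × 0.63 + 3.1 × 44) = 984.72.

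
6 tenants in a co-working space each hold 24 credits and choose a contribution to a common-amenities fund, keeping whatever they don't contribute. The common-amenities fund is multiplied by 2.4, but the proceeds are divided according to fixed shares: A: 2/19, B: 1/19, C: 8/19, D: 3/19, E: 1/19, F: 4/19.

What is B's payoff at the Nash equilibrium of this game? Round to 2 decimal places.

Each unit j contributes comes back to j as 2.4 × (j's share), so j prefers to contribute only if that share exceeds 1/2.4 = 0.4167; otherwise keeping the unit dominates.
Only C (8/19) clears that bar, contributing 24; the remaining 5 contribute 0. Total contributed: 24.
B keeps 24 and receives 2.4 × 24 × 1/19 = 3.03 from the common-amenities fund, for a payoff of 27.03.

27.03 credits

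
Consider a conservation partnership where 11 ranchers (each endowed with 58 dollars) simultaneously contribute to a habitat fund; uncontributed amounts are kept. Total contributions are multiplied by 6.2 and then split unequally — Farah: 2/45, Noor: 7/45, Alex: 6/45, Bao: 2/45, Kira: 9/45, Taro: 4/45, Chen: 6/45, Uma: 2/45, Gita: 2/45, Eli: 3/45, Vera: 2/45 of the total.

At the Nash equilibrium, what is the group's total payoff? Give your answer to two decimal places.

939.60 dollars

For player j, contributing a unit is worthwhile iff 6.2 × (j's share) ≥ 1, i.e. iff j's share is at least 0.1613.
The only share above 0.1613 is Kira's 9/45, contributing 58; the remaining 10 contribute 0. Total contributed: 58.
The habitat fund pays out 6.2 × 58 = 359.60 in total (split across the unequal shares, but the aggregate is all that matters for the group sum).
The 10 free-riders keep 58 each, adding 580. Group total = 580 + 359.60 = 939.60.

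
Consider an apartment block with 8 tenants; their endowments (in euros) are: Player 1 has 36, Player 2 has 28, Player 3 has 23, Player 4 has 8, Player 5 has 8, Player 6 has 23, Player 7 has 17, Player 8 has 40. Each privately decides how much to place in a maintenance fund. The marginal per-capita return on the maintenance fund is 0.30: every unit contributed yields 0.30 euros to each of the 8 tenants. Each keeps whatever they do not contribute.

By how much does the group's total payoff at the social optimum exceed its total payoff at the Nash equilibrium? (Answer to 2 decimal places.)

The private return per contributed unit is 0.30 < 1 for everyone, so the Nash equilibrium is zero contribution and the group total is Σ E_j = 36 + 28 + 23 + 8 + 8 + 23 + 17 + 40 = 183.
Each contributed unit returns 2.400 to the group, so the social optimum is full contribution by everyone: group total = 2.400 × 183 = 439.20.
Efficiency loss = (2.400 − 1) × 183 = 256.20.

256.20 euros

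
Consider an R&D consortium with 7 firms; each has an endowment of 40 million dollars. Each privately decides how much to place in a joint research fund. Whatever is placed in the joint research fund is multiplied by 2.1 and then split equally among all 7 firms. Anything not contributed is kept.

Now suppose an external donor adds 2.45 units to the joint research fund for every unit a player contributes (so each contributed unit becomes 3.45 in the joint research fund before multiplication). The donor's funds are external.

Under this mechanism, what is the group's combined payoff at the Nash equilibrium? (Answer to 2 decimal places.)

With the mechanism, a contributed unit returns 2.1 × 3.45 / 7 = 1.0350 per unit of net cost to the contributor — now above 1 — so contributing fully is weakly dominant for every player.
At the Nash equilibrium everyone contributes 40. Group total payoff = 2.1 × 3.45 × 280 = 2028.60.

2028.60 million dollars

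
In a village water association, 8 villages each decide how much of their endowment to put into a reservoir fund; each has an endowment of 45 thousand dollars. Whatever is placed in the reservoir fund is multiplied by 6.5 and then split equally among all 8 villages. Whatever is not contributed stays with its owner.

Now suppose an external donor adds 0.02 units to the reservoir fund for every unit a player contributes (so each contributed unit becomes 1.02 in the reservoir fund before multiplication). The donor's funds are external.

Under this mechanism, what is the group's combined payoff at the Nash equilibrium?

360.00 thousand dollars

With the mechanism, a contributed unit returns 6.5 × 1.02 / 8 = 0.8288 per unit of net cost — still below 1 — so contributing 0 remains dominant for every player.
At the Nash equilibrium no one contributes; group total payoff = 8 × 45 = 360.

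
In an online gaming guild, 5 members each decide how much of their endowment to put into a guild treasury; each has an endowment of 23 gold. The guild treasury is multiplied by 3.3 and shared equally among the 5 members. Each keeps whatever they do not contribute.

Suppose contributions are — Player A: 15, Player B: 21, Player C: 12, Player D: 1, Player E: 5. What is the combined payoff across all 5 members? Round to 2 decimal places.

Total contributed: 15 + 21 + 12 + 1 + 5 = 54; total kept: 5 × 23 − 54 = 61.
The guild treasury pays out 3.3 × 54 = 178.20 in aggregate.
Group total = 61 + 178.20 = 239.20.

239.20 gold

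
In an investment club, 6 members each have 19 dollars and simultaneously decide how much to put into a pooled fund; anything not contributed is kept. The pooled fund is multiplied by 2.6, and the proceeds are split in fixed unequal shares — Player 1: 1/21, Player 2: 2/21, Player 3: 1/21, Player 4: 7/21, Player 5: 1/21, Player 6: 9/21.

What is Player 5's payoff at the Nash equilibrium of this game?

21.35 dollars

Player j's private return per contributed unit is 2.6 × (j's share). Contributing is weakly dominant for j when that share is at least 1/2.6 = 0.3846, and contributing 0 is dominant otherwise.
Player 6 alone (share 9/21) is above the threshold, contributing 19; the remaining 5 contribute 0. Total contributed: 19.
Player 5 keeps 19 and receives 2.6 × 19 × 1/21 = 2.35 from the pooled fund, for a payoff of 21.35.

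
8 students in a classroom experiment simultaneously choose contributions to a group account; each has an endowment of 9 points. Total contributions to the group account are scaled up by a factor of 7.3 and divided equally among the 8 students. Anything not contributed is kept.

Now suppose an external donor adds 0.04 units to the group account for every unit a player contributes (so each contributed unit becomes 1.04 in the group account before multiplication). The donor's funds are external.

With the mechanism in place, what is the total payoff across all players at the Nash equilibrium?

The effective private return is 7.3 × 1.04 / 8 = 0.9490, which is still under 1, so the mechanism doesn't change anyone's dominant strategy: zero contribution.
Everyone keeps their endowment and the group total is 8 × 9 = 72.

72.00 points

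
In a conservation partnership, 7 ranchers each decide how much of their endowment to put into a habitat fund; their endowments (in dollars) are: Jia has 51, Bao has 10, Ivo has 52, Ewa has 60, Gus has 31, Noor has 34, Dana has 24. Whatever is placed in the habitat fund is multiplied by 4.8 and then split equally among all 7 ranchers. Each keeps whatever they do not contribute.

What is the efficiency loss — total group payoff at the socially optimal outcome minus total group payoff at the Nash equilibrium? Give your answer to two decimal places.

The private return per contributed unit is 4.8/7 = 0.6857 < 1 for every player regardless of endowment, so the Nash equilibrium is zero contribution and the group total is Σ E_j = 51 + 10 + 52 + 60 + 31 + 34 + 24 = 262.
Each contributed unit returns 4.800 to the group, so the social optimum is full contribution by everyone: group total = 4.800 × 262 = 1257.60.
Efficiency loss = (4.800 − 1) × 262 = 995.60.

995.60 dollars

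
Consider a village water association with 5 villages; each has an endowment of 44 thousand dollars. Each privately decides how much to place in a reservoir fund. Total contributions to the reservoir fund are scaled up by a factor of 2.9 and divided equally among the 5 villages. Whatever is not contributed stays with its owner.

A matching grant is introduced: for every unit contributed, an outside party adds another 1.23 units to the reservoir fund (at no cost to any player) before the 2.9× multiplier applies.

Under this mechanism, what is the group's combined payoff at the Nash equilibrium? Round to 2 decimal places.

1422.74 thousand dollars

The effective private return per unit is now 2.9 × 2.23 / 5 = 1.2934 > 1, so every player's dominant strategy flips to full contribution.
At the Nash equilibrium everyone contributes 44. Group total payoff = 2.9 × 2.23 × 220 = 1422.74.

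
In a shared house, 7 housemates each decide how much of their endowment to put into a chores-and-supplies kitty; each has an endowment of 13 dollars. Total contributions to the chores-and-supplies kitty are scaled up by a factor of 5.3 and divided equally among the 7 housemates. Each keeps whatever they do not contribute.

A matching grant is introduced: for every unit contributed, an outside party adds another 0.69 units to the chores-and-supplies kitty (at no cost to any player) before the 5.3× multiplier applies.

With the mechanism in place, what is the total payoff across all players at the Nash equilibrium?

With the mechanism, a contributed unit returns 5.3 × 1.69 / 7 = 1.2796 per unit of net cost to the contributor — now above 1 — so contributing fully is weakly dominant for every player.
At the Nash equilibrium everyone contributes 13. Group total payoff = 5.3 × 1.69 × 91 = 815.09.

815.09 dollars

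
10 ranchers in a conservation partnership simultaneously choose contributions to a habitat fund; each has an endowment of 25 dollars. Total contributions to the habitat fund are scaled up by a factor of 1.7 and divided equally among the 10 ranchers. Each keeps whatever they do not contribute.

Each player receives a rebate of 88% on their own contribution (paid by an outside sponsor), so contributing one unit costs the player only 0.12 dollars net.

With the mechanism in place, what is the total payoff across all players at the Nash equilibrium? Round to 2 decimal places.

Under the mechanism each unit contributed yields (1.7/10) / 0.12 = 1.4167 back to its contributor per unit of net cost, which exceeds 1, making full contribution the dominant choice for everyone.
So the Nash equilibrium is full contribution by all 10; the group earns 10 × (25 × 0.88 + 1.7 × 25) = 645.00.

645.00 dollars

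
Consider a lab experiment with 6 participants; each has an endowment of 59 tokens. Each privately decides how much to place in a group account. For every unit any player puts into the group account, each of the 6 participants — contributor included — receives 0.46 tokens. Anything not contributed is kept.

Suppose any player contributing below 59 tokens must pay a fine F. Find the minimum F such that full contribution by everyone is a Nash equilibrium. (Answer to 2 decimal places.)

Given the others contribute fully, the best deviation is to contribute 0 (any partial contribution still incurs the fine and gives up units whose private return 0.46 is below 1).
Deviating from 59 to 0 saves 59 tokens but forfeits the deviator's share of the drop in the group account: 0.46 × 59 = 27.14.
So the deviation gain is 59 − 27.14 = 31.86, and the fine must be at least 31.86 tokens to wipe it out.

31.86 tokens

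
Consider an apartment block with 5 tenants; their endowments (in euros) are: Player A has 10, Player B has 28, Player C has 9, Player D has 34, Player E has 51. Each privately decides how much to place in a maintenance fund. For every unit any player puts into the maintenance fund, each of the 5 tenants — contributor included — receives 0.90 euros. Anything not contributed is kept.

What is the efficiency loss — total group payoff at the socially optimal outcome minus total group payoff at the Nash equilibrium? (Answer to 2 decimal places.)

The private return per contributed unit is 0.90 < 1 for everyone, so the Nash equilibrium is zero contribution and the group total is Σ E_j = 10 + 28 + 9 + 34 + 51 = 132.
Each contributed unit returns 4.500 to the group, so the social optimum is full contribution by everyone: group total = 4.500 × 132 = 594.00.
Efficiency loss = (4.500 − 1) × 132 = 462.00.

462.00 euros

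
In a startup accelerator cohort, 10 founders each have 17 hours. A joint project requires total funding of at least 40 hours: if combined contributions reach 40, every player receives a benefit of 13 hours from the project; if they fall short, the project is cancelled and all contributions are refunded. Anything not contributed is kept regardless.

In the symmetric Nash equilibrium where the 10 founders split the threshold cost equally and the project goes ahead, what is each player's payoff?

Equal share of the threshold: 40/10 = 4.
At this profile no one gains by cutting their contribution: any cut drops the total below 40, the project is cancelled, contributions are refunded, and the deviator ends with 17, which is less than 17 − 4 + 13 = 26. Contributing more than 4 just wastes the excess. So contributing exactly 4 is a best response.
Each player's payoff: 17 − 4 + 13 = 26.

26 hours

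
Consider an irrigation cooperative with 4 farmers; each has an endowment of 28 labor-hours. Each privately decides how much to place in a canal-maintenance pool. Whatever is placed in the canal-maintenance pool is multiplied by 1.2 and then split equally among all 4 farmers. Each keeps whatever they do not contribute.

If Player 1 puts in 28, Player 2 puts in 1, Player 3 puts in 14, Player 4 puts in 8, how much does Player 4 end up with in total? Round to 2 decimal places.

35.30 labor-hours

Total contributed: 28 + 1 + 14 + 8 = 51.
Each receives 1.2 × 51 / 4 = 15.30 from the canal-maintenance pool.
Player 4 keeps 28 − 8 = 20, so Player 4's payoff is 20 + 15.30 = 35.30.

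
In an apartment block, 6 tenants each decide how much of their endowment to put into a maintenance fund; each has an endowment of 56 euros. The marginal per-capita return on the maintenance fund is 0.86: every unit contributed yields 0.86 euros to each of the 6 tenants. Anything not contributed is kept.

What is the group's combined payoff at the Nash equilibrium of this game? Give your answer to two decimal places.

The private return per contributed unit is 0.86 < 1, so contributing 0 is dominant for every player. At the Nash equilibrium everyone keeps their 56, and the group total is 6 × 56 = 336.

336.00 euros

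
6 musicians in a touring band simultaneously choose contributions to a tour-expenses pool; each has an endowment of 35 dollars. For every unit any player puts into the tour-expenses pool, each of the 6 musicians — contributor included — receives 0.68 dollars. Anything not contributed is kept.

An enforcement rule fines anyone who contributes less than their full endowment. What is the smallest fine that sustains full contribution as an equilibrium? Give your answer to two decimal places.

11.20 dollars

Given the others contribute fully, the best deviation is to contribute 0 (any partial contribution still incurs the fine and gives up units whose private return 0.68 is below 1).
Deviating from 35 to 0 saves 35 dollars but forfeits the deviator's share of the drop in the tour-expenses pool: 0.68 × 35 = 23.80.
So the deviation gain is 35 − 23.80 = 11.20, and the fine must be at least 11.20 dollars to wipe it out.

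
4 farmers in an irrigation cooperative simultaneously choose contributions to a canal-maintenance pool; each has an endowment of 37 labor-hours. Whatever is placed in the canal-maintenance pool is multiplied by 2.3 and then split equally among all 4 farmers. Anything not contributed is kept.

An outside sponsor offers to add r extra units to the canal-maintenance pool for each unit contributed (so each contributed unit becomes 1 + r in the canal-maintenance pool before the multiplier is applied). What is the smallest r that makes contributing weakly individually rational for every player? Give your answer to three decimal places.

0.739

With matching at rate r, one contributed unit becomes (1 + r) in the canal-maintenance pool and returns 2.3 × (1 + r) / 4 to the contributor.
Setting this equal to 1: 1 + r = 4/2.3 = 1.7391.
So the minimum matching rate is r = 1.7391 − 1 = 0.739.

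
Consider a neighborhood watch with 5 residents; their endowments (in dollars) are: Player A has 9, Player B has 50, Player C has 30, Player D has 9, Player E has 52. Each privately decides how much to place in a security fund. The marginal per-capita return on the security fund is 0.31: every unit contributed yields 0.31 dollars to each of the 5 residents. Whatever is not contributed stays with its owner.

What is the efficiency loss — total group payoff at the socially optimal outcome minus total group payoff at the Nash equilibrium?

82.50 dollars

The private return per contributed unit is 0.31 < 1 for everyone, so the Nash equilibrium is zero contribution and the group total is Σ E_j = 9 + 50 + 30 + 9 + 52 = 150.
Each contributed unit returns 1.550 to the group, so the social optimum is full contribution by everyone: group total = 1.550 × 150 = 232.50.
Efficiency loss = (1.550 − 1) × 150 = 82.50.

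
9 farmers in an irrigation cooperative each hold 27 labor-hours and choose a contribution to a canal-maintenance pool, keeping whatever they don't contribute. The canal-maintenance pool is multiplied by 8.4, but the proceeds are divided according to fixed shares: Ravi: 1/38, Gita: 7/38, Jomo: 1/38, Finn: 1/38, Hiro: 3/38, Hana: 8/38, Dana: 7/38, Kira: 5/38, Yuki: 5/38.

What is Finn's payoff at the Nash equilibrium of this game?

56.84 labor-hours

A player with share s gets back 8.4·s per unit contributed, so full contribution is dominant for anyone with s > 1/8.4 = 0.1190 and zero contribution is dominant for anyone below.
Gita, Hana, Dana, Kira and Yuki clear that bar, contributing 27 each; the remaining 4 contribute 0. Total contributed: 135.
Finn keeps 27 and receives 8.4 × 135 × 1/38 = 29.84 from the canal-maintenance pool, for a payoff of 56.84.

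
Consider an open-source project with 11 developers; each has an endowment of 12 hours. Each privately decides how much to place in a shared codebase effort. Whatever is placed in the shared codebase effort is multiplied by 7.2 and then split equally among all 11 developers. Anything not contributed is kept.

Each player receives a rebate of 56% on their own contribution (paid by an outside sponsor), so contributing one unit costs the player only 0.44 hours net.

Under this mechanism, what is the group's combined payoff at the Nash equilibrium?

1024.32 hours

Under the mechanism each unit contributed yields (7.2/11) / 0.44 = 1.4876 back to its contributor per unit of net cost, which exceeds 1, making full contribution the dominant choice for everyone.
So the Nash equilibrium is full contribution by all 11; the group earns 11 × (12 × 0.56 + 7.2 × 12) = 1024.32.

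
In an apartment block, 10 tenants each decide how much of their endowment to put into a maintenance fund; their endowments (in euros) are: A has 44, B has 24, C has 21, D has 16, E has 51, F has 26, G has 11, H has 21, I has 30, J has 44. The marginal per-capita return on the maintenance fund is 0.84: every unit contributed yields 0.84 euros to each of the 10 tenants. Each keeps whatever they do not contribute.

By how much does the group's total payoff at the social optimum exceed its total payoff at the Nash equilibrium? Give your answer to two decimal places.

2131.20 euros

The private return per contributed unit is 0.84 < 1 for everyone, so the Nash equilibrium is zero contribution and the group total is Σ E_j = 44 + 24 + 21 + 16 + 51 + 26 + 11 + 21 + 30 + 44 = 288.
Each contributed unit returns 8.400 to the group, so the social optimum is full contribution by everyone: group total = 8.400 × 288 = 2419.20.
Efficiency loss = (8.400 − 1) × 288 = 2131.20.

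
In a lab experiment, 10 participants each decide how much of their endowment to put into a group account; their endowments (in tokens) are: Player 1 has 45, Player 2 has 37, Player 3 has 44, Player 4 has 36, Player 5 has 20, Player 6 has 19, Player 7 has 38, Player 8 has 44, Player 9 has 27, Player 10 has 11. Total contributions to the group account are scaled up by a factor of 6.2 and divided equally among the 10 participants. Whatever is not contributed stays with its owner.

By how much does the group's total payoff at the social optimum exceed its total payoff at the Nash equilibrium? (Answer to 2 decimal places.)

The private return per contributed unit is 6.2/10 = 0.6200 < 1 for every player regardless of endowment, so the Nash equilibrium is zero contribution and the group total is Σ E_j = 45 + 37 + 44 + 36 + 20 + 19 + 38 + 44 + 27 + 11 = 321.
Each contributed unit returns 6.200 to the group, so the social optimum is full contribution by everyone: group total = 6.200 × 321 = 1990.20.
Efficiency loss = (6.200 − 1) × 321 = 1669.20.

1669.20 tokens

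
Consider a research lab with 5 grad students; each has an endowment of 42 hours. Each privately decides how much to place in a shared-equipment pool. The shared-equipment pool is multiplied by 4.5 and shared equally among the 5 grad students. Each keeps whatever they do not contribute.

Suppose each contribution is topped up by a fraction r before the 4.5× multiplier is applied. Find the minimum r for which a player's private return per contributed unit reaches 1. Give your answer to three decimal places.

With matching at rate r, one contributed unit becomes (1 + r) in the shared-equipment pool and returns 4.5 × (1 + r) / 5 to the contributor.
Setting this equal to 1: 1 + r = 5/4.5 = 1.1111.
So the minimum matching rate is r = 1.1111 − 1 = 0.111.

0.111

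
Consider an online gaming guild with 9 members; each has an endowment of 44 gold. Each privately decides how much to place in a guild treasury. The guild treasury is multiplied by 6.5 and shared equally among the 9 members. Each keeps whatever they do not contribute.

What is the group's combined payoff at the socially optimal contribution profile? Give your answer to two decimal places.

Each contributed unit returns 6.500 to the group as a whole (0.7222 to each of 9 players), which exceeds 1, so the social optimum is full contribution: group total = 6.500 × 396 = 2574.00.

2574.00 gold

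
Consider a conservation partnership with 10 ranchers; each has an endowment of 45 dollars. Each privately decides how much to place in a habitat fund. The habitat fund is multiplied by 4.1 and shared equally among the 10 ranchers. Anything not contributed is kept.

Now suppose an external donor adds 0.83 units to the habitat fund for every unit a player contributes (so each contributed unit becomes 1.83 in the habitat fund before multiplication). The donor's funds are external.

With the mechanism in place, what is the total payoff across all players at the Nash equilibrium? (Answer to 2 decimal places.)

450.00 dollars

The effective private return is 4.1 × 1.83 / 10 = 0.7503, which is still under 1, so the mechanism doesn't change anyone's dominant strategy: zero contribution.
At the Nash equilibrium no one contributes; group total payoff = 10 × 45 = 450.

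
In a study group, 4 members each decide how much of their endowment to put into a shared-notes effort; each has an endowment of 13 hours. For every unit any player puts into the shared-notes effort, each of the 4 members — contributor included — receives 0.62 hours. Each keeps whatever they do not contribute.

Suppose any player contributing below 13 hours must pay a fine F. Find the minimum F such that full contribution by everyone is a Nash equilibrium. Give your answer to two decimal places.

Given the others contribute fully, the best deviation is to contribute 0 (any partial contribution still incurs the fine and gives up units whose private return 0.62 is below 1).
Deviating from 13 to 0 saves 13 hours but forfeits the deviator's share of the drop in the shared-notes effort: 0.62 × 13 = 8.06.
So the deviation gain is 13 − 8.06 = 4.94, and the fine must be at least 4.94 hours to wipe it out.

4.94 hours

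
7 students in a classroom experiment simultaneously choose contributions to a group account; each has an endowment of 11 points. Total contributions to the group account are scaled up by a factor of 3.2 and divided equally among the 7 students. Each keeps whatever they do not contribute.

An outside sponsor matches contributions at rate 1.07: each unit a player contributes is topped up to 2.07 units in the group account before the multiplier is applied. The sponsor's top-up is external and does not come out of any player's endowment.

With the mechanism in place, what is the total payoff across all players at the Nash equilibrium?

The effective private return is 3.2 × 2.07 / 7 = 0.9463, which is still under 1, so the mechanism doesn't change anyone's dominant strategy: zero contribution.
At the Nash equilibrium no one contributes; group total payoff = 7 × 11 = 77.

77.00 points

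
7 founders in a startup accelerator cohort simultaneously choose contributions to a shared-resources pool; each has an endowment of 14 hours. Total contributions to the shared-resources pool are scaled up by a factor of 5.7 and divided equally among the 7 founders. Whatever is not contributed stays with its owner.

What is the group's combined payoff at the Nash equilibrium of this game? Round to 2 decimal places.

Each contributed unit returns 5.7/7 = 0.8143 to its contributor — below 1 — so contributing 0 is dominant for every player. At the Nash equilibrium everyone keeps their 14, and the group total is 7 × 14 = 98.

98.00 hours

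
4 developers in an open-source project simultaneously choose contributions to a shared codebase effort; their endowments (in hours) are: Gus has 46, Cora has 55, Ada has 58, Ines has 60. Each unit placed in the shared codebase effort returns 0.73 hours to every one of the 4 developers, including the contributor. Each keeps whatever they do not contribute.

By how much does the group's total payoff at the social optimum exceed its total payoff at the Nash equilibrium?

The private return per contributed unit is 0.73 < 1 for everyone, so the Nash equilibrium is zero contribution and the group total is Σ E_j = 46 + 55 + 58 + 60 = 219.
Each contributed unit returns 2.920 to the group, so the social optimum is full contribution by everyone: group total = 2.920 × 219 = 639.48.
Efficiency loss = (2.920 − 1) × 219 = 420.48.

420.48 hours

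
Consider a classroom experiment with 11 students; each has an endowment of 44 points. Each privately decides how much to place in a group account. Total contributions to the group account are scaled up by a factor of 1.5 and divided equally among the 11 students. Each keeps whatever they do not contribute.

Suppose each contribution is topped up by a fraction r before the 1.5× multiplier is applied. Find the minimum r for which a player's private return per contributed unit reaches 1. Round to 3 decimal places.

With matching at rate r, one contributed unit becomes (1 + r) in the group account and returns 1.5 × (1 + r) / 11 to the contributor.
Setting this equal to 1: 1 + r = 11/1.5 = 7.3333.
So the minimum matching rate is r = 7.3333 − 1 = 6.333.

6.333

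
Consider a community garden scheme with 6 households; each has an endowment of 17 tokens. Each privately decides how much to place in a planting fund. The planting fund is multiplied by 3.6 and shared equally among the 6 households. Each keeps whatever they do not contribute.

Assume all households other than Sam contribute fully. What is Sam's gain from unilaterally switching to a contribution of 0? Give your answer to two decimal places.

Switching from a contribution of 17 to 0 lets Sam keep an extra 17 tokens, but lowers the planting fund by 17, which costs Sam their own share of that drop: 3.6/6 × 17 = 10.20.
Net gain = 17 − 10.20 = 6.80. The private return per contributed unit (0.6000) is below 1, so free-riding is indeed the best response regardless of what the others do.

6.80 tokens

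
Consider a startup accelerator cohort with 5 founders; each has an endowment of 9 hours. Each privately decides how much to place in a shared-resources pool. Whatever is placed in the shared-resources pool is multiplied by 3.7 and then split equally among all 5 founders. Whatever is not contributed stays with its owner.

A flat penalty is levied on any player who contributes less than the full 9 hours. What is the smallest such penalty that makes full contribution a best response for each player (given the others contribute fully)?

2.34 hours

Given the others contribute fully, the best deviation is to contribute 0 (any partial contribution still incurs the fine and gives up units whose private return 0.7400 is below 1).
Deviating from 9 to 0 saves 9 hours but forfeits the deviator's share of the drop in the shared-resources pool: 3.7/5 × 9 = 6.66.
So the deviation gain is 9 − 6.66 = 2.34, and the fine must be at least 2.34 hours to wipe it out.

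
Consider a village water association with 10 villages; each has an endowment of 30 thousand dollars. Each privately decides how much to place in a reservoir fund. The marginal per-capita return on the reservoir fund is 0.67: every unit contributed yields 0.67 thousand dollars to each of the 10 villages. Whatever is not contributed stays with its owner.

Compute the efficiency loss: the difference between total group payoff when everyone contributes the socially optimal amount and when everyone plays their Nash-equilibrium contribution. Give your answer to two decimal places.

The private return per contributed unit is 0.67 < 1, so contributing 0 is dominant for every player. At the Nash equilibrium everyone keeps their 30, and the group total is 10 × 30 = 300.
Each contributed unit returns 6.700 to the group as a whole (0.67 to each of 10 players), which exceeds 1, so the social optimum is full contribution: group total = 6.700 × 300 = 2010.00.
Efficiency loss = 2010.00 − 300 = 1710.00.

1710.00 thousand dollars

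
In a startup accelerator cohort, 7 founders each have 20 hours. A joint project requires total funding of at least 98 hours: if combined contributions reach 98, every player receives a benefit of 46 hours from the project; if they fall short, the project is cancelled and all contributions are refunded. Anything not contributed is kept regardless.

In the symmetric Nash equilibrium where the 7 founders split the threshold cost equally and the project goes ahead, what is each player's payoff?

52 hours

Equal share of the threshold: 98/7 = 14.
At this profile no one gains by cutting their contribution: any cut drops the total below 98, the project is cancelled, contributions are refunded, and the deviator ends with 20, which is less than 20 − 14 + 46 = 52. Contributing more than 14 just wastes the excess. So contributing exactly 14 is a best response.
Each player's payoff: 20 − 14 + 46 = 52.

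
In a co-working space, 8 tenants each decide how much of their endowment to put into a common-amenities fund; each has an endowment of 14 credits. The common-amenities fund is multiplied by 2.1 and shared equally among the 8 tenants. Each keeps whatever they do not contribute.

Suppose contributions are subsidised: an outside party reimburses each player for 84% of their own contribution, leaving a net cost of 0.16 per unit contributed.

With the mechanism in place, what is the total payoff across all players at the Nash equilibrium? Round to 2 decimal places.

329.28 credits

Under the mechanism each unit contributed yields (2.1/8) / 0.16 = 1.6406 back to its contributor per unit of net cost, which exceeds 1, making full contribution the dominant choice for everyone.
At the Nash equilibrium everyone contributes 14. Group total payoff = 8 × (14 × 0.84 + 2.1 × 14) = 329.28.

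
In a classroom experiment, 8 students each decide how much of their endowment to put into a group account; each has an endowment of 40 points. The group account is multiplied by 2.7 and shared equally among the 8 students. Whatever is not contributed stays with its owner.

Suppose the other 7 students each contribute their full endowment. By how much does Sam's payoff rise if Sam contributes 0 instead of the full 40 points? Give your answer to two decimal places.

Switching from a contribution of 40 to 0 lets Sam keep an extra 40 points, but lowers the group account by 40, which costs Sam their own share of that drop: 2.7/8 × 40 = 13.50.
Net gain = 40 − 13.50 = 26.50. The private return per contributed unit (0.3375) is below 1, so free-riding is indeed the best response regardless of what the others do.

26.50 points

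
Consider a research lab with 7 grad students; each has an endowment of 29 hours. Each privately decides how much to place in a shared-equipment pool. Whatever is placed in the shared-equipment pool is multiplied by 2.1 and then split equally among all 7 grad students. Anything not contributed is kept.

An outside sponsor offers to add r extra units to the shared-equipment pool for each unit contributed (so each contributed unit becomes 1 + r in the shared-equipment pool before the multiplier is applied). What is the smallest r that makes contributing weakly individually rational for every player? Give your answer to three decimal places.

With matching at rate r, one contributed unit becomes (1 + r) in the shared-equipment pool and returns 2.1 × (1 + r) / 7 to the contributor.
Setting this equal to 1: 1 + r = 7/2.1 = 3.3333.
So the minimum matching rate is r = 3.3333 − 1 = 2.333.

2.333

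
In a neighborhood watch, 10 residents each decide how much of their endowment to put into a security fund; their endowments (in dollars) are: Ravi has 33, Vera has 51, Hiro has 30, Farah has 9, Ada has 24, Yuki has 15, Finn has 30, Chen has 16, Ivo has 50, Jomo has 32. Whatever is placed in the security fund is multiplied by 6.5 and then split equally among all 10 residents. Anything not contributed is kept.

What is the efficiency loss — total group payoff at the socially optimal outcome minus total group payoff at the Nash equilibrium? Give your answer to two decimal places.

The private return per contributed unit is 6.5/10 = 0.6500 < 1 for every player regardless of endowment, so the Nash equilibrium is zero contribution and the group total is Σ E_j = 33 + 51 + 30 + 9 + 24 + 15 + 30 + 16 + 50 + 32 = 290.
Each contributed unit returns 6.500 to the group, so the social optimum is full contribution by everyone: group total = 6.500 × 290 = 1885.00.
Efficiency loss = (6.500 − 1) × 290 = 1595.00.

1595.00 dollars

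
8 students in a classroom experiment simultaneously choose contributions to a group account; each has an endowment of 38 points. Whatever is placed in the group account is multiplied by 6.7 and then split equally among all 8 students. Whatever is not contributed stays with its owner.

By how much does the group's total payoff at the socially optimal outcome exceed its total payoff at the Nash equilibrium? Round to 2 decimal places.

Each contributed unit returns 6.7/8 = 0.8375 to its contributor — below 1 — so contributing 0 is dominant for every player. At the Nash equilibrium everyone keeps their 38, and the group total is 8 × 38 = 304.
Each contributed unit returns 6.700 to the group as a whole (0.8375 to each of 8 players), which exceeds 1, so the social optimum is full contribution: group total = 6.700 × 304 = 2036.80.
Efficiency loss = 2036.80 − 304 = 1732.80.

1732.80 points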